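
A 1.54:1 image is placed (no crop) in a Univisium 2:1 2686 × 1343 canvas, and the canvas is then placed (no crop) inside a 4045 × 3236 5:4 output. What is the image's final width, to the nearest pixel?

1.54:1 in 2686×1343: fills the height, so the image is 2068.22 × 1343.00.
Univisium 2:1 in 4045×3236: fills the width, so the intermediate becomes 4045.00 × 2022.50 — a scale of ×1.5060.
Applying the same ×1.5060: 2068.22 → 3114.65.

3115 px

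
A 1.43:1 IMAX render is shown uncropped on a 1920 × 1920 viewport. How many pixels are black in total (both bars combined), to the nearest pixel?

Since 1.430 > 1.000, the render is width-limited.
The render is 1920 / 1.430 ≈ 1342.6573 px tall.
Black = 1920 − 1342.6573 = 577.3427 px.
That's 577.3427 × 1920 ≈ 1108498 black pixels.

1108498 pixels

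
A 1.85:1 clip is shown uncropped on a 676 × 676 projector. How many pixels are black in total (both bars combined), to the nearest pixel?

209962 pixels

1.85:1 (1.850) > 1:1 (1.000), so the clip fills the width.
Content height = 676 / 1.850 ≈ 365.4054 px.
Leftover height: 676 − 365.4054 = 310.5946 px.
That's 310.5946 × 676 ≈ 209962 black pixels.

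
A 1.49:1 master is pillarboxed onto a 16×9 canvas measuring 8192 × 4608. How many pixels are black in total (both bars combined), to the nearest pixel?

6110577 pixels

1.49:1 is narrower than 16×9, so it spans the full height.
That makes the image 6865.9200 px wide (4608 × 1.490).
Black = 8192 − 6865.9200 = 1326.0800 px.
Across the 4608-px span: 1326.0800 × 4608 ≈ 6110577 px.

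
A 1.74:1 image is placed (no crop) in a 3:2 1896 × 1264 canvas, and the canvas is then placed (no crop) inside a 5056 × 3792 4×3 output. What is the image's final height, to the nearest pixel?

2906 px

Inside the 1896×1264 canvas the image is width-limited at 1896.00 × 1089.66.
Second fit — the 3:2 canvas into 5056×3792 spans the width: 5056.00 × 3370.67 (×2.6667 from 1896×1264).
Applying the same ×2.6667: 1089.66 → 2905.75.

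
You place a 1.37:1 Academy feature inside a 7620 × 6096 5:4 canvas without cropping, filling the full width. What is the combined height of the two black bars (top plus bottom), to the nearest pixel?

Content height = 7620 / 1.370 ≈ 5562.04 px.
Leftover height: 6096 − 5562.04 = 533.96 px.

534 px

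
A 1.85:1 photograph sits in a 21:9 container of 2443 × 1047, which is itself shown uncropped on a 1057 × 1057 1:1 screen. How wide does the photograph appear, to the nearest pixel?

838 px

First fit — 1.85:1 into 2443×1047 spans the height: 1936.95 × 1047.00.
The 21:9 canvas is width-limited in 1057×1057, giving 1057.00 × 453.00; scale factor 0.4327.
Applying the same ×0.4327: 1936.95 → 838.05.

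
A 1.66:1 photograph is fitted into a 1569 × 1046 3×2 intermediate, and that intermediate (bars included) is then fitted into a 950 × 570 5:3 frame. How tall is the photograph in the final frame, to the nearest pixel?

515 px

Inside the 1569×1046 canvas the photograph is width-limited at 1569.00 × 945.18.
The 3×2 canvas is height-limited in 950×570, giving 855.00 × 570.00; scale factor 0.5449.
So the photograph's height is 945.18 × 0.5449 ≈ 515.06.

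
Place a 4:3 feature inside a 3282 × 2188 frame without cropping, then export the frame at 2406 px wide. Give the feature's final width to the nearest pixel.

2139 px

In the 3282×2188 frame the feature fills the height: width = 2188 × 4/3 ≈ 2917.33 px.
Scaling 3282 → 2406 is ×0.7331, so the width becomes 2917.33 × 0.7331 ≈ 2138.67 px.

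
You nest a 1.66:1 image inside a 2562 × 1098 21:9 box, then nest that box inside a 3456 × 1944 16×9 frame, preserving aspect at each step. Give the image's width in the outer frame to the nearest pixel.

2459 px

Inside the 2562×1098 canvas the image is height-limited at 1822.68 × 1098.00.
Second fit — the 21:9 canvas into 3456×1944 spans the width: 3456.00 × 1481.14 (×1.3489 from 2562×1098).
Applying the same ×1.3489: 1822.68 → 2458.70.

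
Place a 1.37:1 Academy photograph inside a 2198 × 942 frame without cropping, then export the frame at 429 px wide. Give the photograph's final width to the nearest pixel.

252 px

At 2198×942 the photograph is height-limited, so width = 942 × 1.370 ≈ 1290.54 px.
The frame scales by 429/2198 = 0.1952; 1290.54 × 0.1952 ≈ 251.88 px.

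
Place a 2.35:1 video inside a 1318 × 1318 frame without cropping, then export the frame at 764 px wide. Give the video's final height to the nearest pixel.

325 px

In the 1318×1318 frame the video fills the width: height = 1318 / 2.350 ≈ 560.85 px.
The frame scales by 764/1318 = 0.5797; 560.85 × 0.5797 ≈ 325.11 px.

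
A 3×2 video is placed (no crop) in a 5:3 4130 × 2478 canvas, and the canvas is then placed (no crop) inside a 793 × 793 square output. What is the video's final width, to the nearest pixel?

Inside the 4130×2478 canvas the video is height-limited at 3717.00 × 2478.00.
The 5:3 canvas is width-limited in 793×793, giving 793.00 × 475.80; scale factor 0.1920.
So the video's width is 3717.00 × 0.1920 ≈ 713.70.

714 px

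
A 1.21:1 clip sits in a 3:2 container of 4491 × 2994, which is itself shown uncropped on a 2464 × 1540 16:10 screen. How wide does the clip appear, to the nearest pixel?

1863 px

1.21:1 in 4491×2994: fills the height, so the clip is 3622.74 × 2994.00.
3:2 in 2464×1540: fills the height, so the intermediate becomes 2310.00 × 1540.00 — a scale of ×0.5144.
So the clip's width is 3622.74 × 0.5144 ≈ 1863.40.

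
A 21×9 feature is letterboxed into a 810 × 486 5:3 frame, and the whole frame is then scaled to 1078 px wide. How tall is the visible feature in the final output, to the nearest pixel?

462 px

Fitted into 810×486, the feature spans the width; its height is 810 × 9/21 ≈ 347.14 px.
Scaling 810 → 1078 is ×1.3309, so the height becomes 347.14 × 1.3309 ≈ 462.00 px.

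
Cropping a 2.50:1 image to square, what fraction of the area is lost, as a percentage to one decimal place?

Going from 2.50:1 to square means cutting width while keeping height.
Fraction kept = (1.000)/(2.500) ≈ 40.00%, so 60.00% is lost.

60.0%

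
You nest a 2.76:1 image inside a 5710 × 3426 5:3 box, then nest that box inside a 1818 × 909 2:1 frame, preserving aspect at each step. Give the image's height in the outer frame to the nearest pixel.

549 px

First fit — 2.76:1 into 5710×3426 spans the width: 5710.00 × 2068.84.
5:3 in 1818×909: fills the height, so the intermediate becomes 1515.00 × 909.00 — a scale of ×0.2653.
The image scales with it: height 2068.84 × 0.2653 ≈ 548.91.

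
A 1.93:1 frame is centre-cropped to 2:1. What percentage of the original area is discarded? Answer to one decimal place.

Going from 1.93:1 to 2:1 means cutting height while keeping width.
Area ratio = (1.930)/(2.000) = 96.50%; the remaining 3.50% is cropped out.

3.5%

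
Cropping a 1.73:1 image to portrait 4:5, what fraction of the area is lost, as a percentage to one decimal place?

The height stays; only width is cut (since portrait 4:5 is narrower than 1.73:1).
Fraction kept = (0.800)/(1.730) ≈ 46.24%, so 53.76% is lost.

53.8%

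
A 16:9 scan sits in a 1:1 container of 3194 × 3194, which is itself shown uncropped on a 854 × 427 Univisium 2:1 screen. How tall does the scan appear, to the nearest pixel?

16:9 in 3194×3194: fills the width, so the scan is 3194.00 × 1796.62.
The 1:1 canvas is height-limited in 854×427, giving 427.00 × 427.00; scale factor 0.1337.
So the scan's height is 1796.62 × 0.1337 ≈ 240.19.

240 px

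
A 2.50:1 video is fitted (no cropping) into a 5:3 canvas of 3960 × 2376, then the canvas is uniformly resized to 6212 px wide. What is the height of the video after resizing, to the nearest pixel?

In the 3960×2376 frame the video fills the width: height = 3960 / 2.500 ≈ 1584.00 px.
Scaling 3960 → 6212 is ×1.5687, so the height becomes 1584.00 × 1.5687 ≈ 2484.80 px.

2485 px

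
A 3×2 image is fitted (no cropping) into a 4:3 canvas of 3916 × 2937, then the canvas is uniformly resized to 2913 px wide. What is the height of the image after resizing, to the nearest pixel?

At 3916×2937 the image is width-limited, so height = 3916 × 2/3 ≈ 2610.67 px.
Scaling 3916 → 2913 is ×0.7439, so the height becomes 2610.67 × 0.7439 ≈ 1942.00 px.

1942 px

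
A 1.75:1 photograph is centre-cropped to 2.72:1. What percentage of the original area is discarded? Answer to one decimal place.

35.7%

Going from 1.75:1 to 2.72:1 means cutting height while keeping width.
Area ratio = (1.750)/(2.720) = 64.34%; the remaining 35.66% is cropped out.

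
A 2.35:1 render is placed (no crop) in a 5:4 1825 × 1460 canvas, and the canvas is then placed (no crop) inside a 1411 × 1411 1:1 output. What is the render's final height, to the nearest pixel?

Inside the 1825×1460 canvas the render is width-limited at 1825.00 × 776.60.
The 5:4 canvas is width-limited in 1411×1411, giving 1411.00 × 1128.80; scale factor 0.7732.
Applying the same ×0.7732: 776.60 → 600.43.

600 px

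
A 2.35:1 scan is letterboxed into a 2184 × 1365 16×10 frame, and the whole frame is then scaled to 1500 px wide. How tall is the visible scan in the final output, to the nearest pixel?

In the 2184×1365 frame the scan fills the width: height = 2184 / 2.350 ≈ 929.36 px.
Resizing to 1500 px wide multiplies everything by 0.6868: 929.36 → 638.30 px.

638 px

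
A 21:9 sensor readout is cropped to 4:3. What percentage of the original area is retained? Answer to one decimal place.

57.1%

4:3 is narrower than 21:9, so the crop keeps the full height and trims the width.
(1.333)/(2.333) ≈ 0.571 of the area survives.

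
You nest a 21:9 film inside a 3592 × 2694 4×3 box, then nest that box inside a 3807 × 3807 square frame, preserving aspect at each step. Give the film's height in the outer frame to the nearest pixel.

21:9 in 3592×2694: fills the width, so the film is 3592.00 × 1539.43.
The 4×3 canvas is width-limited in 3807×3807, giving 3807.00 × 2855.25; scale factor 1.0599.
Applying the same ×1.0599: 1539.43 → 1631.57.

1632 px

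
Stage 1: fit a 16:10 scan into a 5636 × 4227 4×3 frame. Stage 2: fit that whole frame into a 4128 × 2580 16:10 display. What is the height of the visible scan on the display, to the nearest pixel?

First fit — 16:10 into 5636×4227 spans the width: 5636.00 × 3522.50.
Second fit — the 4×3 canvas into 4128×2580 spans the height: 3440.00 × 2580.00 (×0.6104 from 5636×4227).
So the scan's height is 3522.50 × 0.6104 ≈ 2150.00.

2150 px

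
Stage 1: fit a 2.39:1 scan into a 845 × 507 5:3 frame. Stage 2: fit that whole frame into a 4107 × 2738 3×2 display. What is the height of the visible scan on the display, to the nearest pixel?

First fit — 2.39:1 into 845×507 spans the width: 845.00 × 353.56.
The 5:3 canvas is width-limited in 4107×2738, giving 4107.00 × 2464.20; scale factor 4.8604.
So the scan's height is 353.56 × 4.8604 ≈ 1718.41.

1718 px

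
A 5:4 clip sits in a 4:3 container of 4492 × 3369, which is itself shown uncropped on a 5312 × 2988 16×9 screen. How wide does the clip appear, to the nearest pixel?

3735 px

5:4 in 4492×3369: fills the height, so the clip is 4211.25 × 3369.00.
The 4:3 canvas is height-limited in 5312×2988, giving 3984.00 × 2988.00; scale factor 0.8869.
The clip scales with it: width 4211.25 × 0.8869 ≈ 3735.00.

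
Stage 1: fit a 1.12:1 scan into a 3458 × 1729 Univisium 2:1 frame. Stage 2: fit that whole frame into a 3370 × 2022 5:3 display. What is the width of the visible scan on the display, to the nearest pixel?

Inside the 3458×1729 canvas the scan is height-limited at 1936.48 × 1729.00.
Univisium 2:1 in 3370×2022: fills the width, so the intermediate becomes 3370.00 × 1685.00 — a scale of ×0.9746.
Applying the same ×0.9746: 1936.48 → 1887.20.

1887 px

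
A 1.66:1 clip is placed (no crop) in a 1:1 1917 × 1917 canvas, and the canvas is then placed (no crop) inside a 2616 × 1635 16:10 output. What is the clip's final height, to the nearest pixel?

985 px

1.66:1 in 1917×1917: fills the width, so the clip is 1917.00 × 1154.82.
1:1 in 2616×1635: fills the height, so the intermediate becomes 1635.00 × 1635.00 — a scale of ×0.8529.
So the clip's height is 1154.82 × 0.8529 ≈ 984.94.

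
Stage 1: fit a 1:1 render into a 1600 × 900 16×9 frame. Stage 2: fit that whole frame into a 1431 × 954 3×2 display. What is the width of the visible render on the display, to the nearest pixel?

805 px

First fit — 1:1 into 1600×900 spans the height: 900.00 × 900.00.
The 16×9 canvas is width-limited in 1431×954, giving 1431.00 × 804.94; scale factor 0.8944.
The render scales with it: width 900.00 × 0.8944 ≈ 804.94.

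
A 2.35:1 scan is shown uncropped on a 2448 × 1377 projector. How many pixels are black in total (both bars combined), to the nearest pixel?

Since 2.350 > 1.778, the scan is width-limited.
Content height = 2448 / 2.350 ≈ 1041.7021 px.
1377 − 1041.7021 = 335.2979 px of bars.
That's 335.2979 × 2448 ≈ 820809 black pixels.

820809 pixels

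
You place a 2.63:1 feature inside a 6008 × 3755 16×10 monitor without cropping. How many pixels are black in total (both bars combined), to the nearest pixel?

8835301 pixels

2.63:1 is wider than 16×10, so it spans the full width.
Content height = 6008 / 2.630 ≈ 2284.4106 px.
Black = 3755 − 2284.4106 = 1470.5894 px.
Bar area = 1470.5894 × 6008 ≈ 8835301 px.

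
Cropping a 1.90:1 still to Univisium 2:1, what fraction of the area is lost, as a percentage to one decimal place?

Going from 1.90:1 to Univisium 2:1 means cutting height while keeping width.
(1.900)/(2.000) ≈ 0.950 of the area survives, leaving 5.00% discarded.

5.0%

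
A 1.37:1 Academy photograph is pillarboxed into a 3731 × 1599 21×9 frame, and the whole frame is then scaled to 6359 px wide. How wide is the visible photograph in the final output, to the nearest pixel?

Fitted into 3731×1599, the photograph spans the height; its width is 1599 × 1.370 ≈ 2190.63 px.
The frame scales by 6359/3731 = 1.7044; 2190.63 × 1.7044 ≈ 3733.64 px.

3734 px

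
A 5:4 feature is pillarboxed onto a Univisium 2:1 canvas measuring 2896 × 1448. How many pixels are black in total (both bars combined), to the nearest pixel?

5:4 is narrower than Univisium 2:1, so it spans the full height.
Content width = 1448 × 5/4 ≈ 1810.0000 px.
2896 − 1810.0000 = 1086.0000 px of bars.
Bar area = 1086.0000 × 1448 ≈ 1572528 px.

1572528 pixels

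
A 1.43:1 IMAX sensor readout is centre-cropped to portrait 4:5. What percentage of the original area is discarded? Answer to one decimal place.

portrait 4:5 is narrower than 1.43:1 IMAX, so the crop keeps the full height and trims the width.
Area ratio = (0.800)/(1.430) = 55.94%; the remaining 44.06% is cropped out.

44.1%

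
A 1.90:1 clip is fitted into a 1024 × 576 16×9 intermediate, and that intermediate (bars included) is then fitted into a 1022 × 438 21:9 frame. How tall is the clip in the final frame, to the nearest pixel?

410 px

Inside the 1024×576 canvas the clip is width-limited at 1024.00 × 538.95.
The 16×9 canvas is height-limited in 1022×438, giving 778.67 × 438.00; scale factor 0.7604.
So the clip's height is 538.95 × 0.7604 ≈ 409.82.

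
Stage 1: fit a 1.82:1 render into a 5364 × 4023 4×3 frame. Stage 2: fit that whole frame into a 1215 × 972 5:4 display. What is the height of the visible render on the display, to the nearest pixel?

1.82:1 in 5364×4023: fills the width, so the render is 5364.00 × 2947.25.
The 4×3 canvas is width-limited in 1215×972, giving 1215.00 × 911.25; scale factor 0.2265.
So the render's height is 2947.25 × 0.2265 ≈ 667.58.

668 px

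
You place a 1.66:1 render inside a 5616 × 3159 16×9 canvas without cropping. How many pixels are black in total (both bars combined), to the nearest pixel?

1175338 pixels

1.66:1 is narrower than 16×9, so it spans the full height.
That makes the image 5243.9400 px wide (3159 × 1.660).
Black = 5616 − 5243.9400 = 372.0600 px.
That's 372.0600 × 3159 ≈ 1175338 black pixels.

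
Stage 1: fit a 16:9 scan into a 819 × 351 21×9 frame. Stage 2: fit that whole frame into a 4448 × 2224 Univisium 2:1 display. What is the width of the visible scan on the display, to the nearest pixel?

3389 px

16:9 in 819×351: fills the height, so the scan is 624.00 × 351.00.
The 21×9 canvas is width-limited in 4448×2224, giving 4448.00 × 1906.29; scale factor 5.4310.
So the scan's width is 624.00 × 5.4310 ≈ 3388.95.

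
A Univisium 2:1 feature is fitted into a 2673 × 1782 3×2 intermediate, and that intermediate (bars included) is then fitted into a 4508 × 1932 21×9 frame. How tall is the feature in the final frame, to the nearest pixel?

1449 px

First fit — Univisium 2:1 into 2673×1782 spans the width: 2673.00 × 1336.50.
3×2 in 4508×1932: fills the height, so the intermediate becomes 2898.00 × 1932.00 — a scale of ×1.0842.
The feature scales with it: height 1336.50 × 1.0842 ≈ 1449.00.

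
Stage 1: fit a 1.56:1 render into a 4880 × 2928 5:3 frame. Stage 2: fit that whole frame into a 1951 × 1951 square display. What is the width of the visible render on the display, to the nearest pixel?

1826 px

1.56:1 in 4880×2928: fills the height, so the render is 4567.68 × 2928.00.
The 5:3 canvas is width-limited in 1951×1951, giving 1951.00 × 1170.60; scale factor 0.3998.
Applying the same ×0.3998: 4567.68 → 1826.14.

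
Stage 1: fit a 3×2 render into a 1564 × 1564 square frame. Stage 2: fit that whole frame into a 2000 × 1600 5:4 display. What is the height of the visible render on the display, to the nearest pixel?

Inside the 1564×1564 canvas the render is width-limited at 1564.00 × 1042.67.
square in 2000×1600: fills the height, so the intermediate becomes 1600.00 × 1600.00 — a scale of ×1.0230.
The render scales with it: height 1042.67 × 1.0230 ≈ 1066.67.

1067 px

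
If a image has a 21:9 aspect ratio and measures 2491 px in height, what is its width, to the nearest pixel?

5812 px

2491 × 21/9 = 5812.33.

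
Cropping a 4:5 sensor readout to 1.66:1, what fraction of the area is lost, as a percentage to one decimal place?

The width stays; only height is cut (since 1.66:1 is wider than 4:5).
Area ratio = (0.800)/(1.660) = 48.19%; the remaining 51.81% is cropped out.

51.8%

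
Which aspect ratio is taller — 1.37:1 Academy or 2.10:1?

1.37:1 Academy

1.37 and 2.1; 2.1 > 1.37. The smaller width-to-height ratio is the taller frame.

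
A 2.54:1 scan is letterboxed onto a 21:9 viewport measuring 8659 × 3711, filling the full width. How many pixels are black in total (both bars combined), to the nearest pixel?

Content height = 8659 / 2.540 ≈ 3409.0551 px.
Black = 3711 − 3409.0551 = 301.9449 px.
Bar area = 301.9449 × 8659 ≈ 2614541 px.

2614541 pixels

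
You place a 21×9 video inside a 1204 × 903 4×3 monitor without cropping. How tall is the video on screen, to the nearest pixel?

516 px

21×9 (2.333) > 4×3 (1.333), so the video fills the width.
The video is 1204 × 9/21 ≈ 516.00 px tall.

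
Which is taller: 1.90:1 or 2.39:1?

1.9 and 2.39; 2.39 > 1.9. The smaller width-to-height ratio is the taller frame.

1.90:1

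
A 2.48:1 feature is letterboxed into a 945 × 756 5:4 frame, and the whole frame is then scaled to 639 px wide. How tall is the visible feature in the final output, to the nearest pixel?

258 px

At 945×756 the feature is width-limited, so height = 945 / 2.480 ≈ 381.05 px.
The frame scales by 639/945 = 0.6762; 381.05 × 0.6762 ≈ 257.66 px.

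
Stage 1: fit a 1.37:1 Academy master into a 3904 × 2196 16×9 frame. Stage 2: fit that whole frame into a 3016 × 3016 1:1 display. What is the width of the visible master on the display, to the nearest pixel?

First fit — 1.37:1 Academy into 3904×2196 spans the height: 3008.52 × 2196.00.
16×9 in 3016×3016: fills the width, so the intermediate becomes 3016.00 × 1696.50 — a scale of ×0.7725.
So the master's width is 3008.52 × 0.7725 ≈ 2324.20.

2324 px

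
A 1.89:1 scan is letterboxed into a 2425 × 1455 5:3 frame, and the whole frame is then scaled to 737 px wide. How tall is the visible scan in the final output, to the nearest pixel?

At 2425×1455 the scan is width-limited, so height = 2425 / 1.890 ≈ 1283.07 px.
The frame scales by 737/2425 = 0.3039; 1283.07 × 0.3039 ≈ 389.95 px.

390 px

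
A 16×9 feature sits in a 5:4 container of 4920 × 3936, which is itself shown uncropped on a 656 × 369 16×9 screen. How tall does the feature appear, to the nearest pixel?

First fit — 16×9 into 4920×3936 spans the width: 4920.00 × 2767.50.
Second fit — the 5:4 canvas into 656×369 spans the height: 461.25 × 369.00 (×0.0938 from 4920×3936).
The feature scales with it: height 2767.50 × 0.0938 ≈ 259.45.

259 px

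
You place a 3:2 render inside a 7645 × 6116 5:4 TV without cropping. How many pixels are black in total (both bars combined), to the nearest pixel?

3:2 is wider than 5:4, so it spans the full width.
The render is 7645 × 2/3 ≈ 5096.6667 px tall.
6116 − 5096.6667 = 1019.3333 px of bars.
That's 1019.3333 × 7645 ≈ 7792803 black pixels.

7792803 pixels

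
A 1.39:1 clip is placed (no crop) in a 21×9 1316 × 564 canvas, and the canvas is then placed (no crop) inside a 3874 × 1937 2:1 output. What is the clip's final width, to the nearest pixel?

2308 px

Inside the 1316×564 canvas the clip is height-limited at 783.96 × 564.00.
Second fit — the 21×9 canvas into 3874×1937 spans the width: 3874.00 × 1660.29 (×2.9438 from 1316×564).
Applying the same ×2.9438: 783.96 → 2307.80.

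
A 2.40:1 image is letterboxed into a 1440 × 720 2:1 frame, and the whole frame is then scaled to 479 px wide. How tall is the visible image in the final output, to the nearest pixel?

Fitted into 1440×720, the image spans the width; its height is 1440 / 2.400 ≈ 600.00 px.
Resizing to 479 px wide multiplies everything by 0.3326: 600.00 → 199.58 px.

200 px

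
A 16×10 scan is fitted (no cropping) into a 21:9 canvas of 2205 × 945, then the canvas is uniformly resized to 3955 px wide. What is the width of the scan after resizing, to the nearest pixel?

At 2205×945 the scan is height-limited, so width = 945 × 16/10 ≈ 1512.00 px.
Scaling 2205 → 3955 is ×1.7937, so the width becomes 1512.00 × 1.7937 ≈ 2712.00 px.

2712 px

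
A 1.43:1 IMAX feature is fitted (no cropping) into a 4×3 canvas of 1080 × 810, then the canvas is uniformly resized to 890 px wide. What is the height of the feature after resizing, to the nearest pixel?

622 px

Fitted into 1080×810, the feature spans the width; its height is 1080 / 1.430 ≈ 755.24 px.
The frame scales by 890/1080 = 0.8241; 755.24 × 0.8241 ≈ 622.38 px.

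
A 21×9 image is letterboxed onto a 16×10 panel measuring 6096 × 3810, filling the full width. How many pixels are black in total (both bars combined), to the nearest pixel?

7299525 pixels

Content height = 6096 × 9/21 ≈ 2612.5714 px.
3810 − 2612.5714 = 1197.4286 px of bars.
Bar area = 1197.4286 × 6096 ≈ 7299525 px.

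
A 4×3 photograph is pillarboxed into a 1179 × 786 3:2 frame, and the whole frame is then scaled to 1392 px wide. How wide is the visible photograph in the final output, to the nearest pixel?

Fitted into 1179×786, the photograph spans the height; its width is 786 × 4/3 ≈ 1048.00 px.
Scaling 1179 → 1392 is ×1.1807, so the width becomes 1048.00 × 1.1807 ≈ 1237.33 px.

1237 px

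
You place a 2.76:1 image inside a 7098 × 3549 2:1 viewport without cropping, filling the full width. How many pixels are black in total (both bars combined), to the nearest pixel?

Content height = 7098 / 2.760 ≈ 2571.7391 px.
3549 − 2571.7391 = 977.2609 px of bars.
Across the 7098-px span: 977.2609 × 7098 ≈ 6936598 px.

6936598 pixels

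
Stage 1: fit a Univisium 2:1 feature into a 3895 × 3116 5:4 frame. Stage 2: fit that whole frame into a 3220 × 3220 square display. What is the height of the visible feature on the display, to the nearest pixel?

Univisium 2:1 in 3895×3116: fills the width, so the feature is 3895.00 × 1947.50.
5:4 in 3220×3220: fills the width, so the intermediate becomes 3220.00 × 2576.00 — a scale of ×0.8267.
The feature scales with it: height 1947.50 × 0.8267 ≈ 1610.00.

1610 px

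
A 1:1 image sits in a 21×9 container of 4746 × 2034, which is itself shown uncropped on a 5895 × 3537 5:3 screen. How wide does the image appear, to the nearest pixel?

2526 px

First fit — 1:1 into 4746×2034 spans the height: 2034.00 × 2034.00.
The 21×9 canvas is width-limited in 5895×3537, giving 5895.00 × 2526.43; scale factor 1.2421.
Applying the same ×1.2421: 2034.00 → 2526.43.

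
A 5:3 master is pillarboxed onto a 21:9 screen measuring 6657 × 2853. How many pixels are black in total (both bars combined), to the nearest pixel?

5:3 (1.667) < 21:9 (2.333), so the master fills the height.
The master is 2853 × 5/3 ≈ 4755.0000 px wide.
6657 − 4755.0000 = 1902.0000 px of bars.
That's 1902.0000 × 2853 ≈ 5426406 black pixels.

5426406 pixels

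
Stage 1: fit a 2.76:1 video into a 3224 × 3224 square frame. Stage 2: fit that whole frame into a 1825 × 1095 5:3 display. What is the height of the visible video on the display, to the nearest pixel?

Inside the 3224×3224 canvas the video is width-limited at 3224.00 × 1168.12.
The square canvas is height-limited in 1825×1095, giving 1095.00 × 1095.00; scale factor 0.3396.
Applying the same ×0.3396: 1168.12 → 396.74.

397 px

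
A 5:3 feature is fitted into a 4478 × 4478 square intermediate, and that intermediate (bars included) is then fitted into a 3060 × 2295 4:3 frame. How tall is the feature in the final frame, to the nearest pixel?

1377 px

First fit — 5:3 into 4478×4478 spans the width: 4478.00 × 2686.80.
The square canvas is height-limited in 3060×2295, giving 2295.00 × 2295.00; scale factor 0.5125.
The feature scales with it: height 2686.80 × 0.5125 ≈ 1377.00.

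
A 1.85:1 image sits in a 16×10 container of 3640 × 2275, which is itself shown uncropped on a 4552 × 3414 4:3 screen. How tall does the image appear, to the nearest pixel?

1.85:1 in 3640×2275: fills the width, so the image is 3640.00 × 1967.57.
Second fit — the 16×10 canvas into 4552×3414 spans the width: 4552.00 × 2845.00 (×1.2505 from 3640×2275).
So the image's height is 1967.57 × 1.2505 ≈ 2460.54.

2461 px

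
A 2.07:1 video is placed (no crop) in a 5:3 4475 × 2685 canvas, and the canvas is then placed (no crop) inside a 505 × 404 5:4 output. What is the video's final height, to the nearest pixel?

Inside the 4475×2685 canvas the video is width-limited at 4475.00 × 2161.84.
Second fit — the 5:3 canvas into 505×404 spans the width: 505.00 × 303.00 (×0.1128 from 4475×2685).
So the video's height is 2161.84 × 0.1128 ≈ 243.96.

244 px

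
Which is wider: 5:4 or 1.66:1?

1.66:1

5:4 = 1.25 and 1.66; 1.66 > 1.25.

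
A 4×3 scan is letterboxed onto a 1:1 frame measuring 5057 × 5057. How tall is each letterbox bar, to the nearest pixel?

632 px

4×3 is wider than 1:1, so it spans the full width.
Content height = 5057 × 3/4 ≈ 3792.75 px.
Black = 5057 − 3792.75 = 1264.25 px, or 632.12 per bar.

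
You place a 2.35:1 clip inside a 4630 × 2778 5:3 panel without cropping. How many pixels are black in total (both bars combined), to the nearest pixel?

3740055 pixels

2.35:1 (2.350) > 5:3 (1.667), so the clip fills the width.
Content height = 4630 / 2.350 ≈ 1970.2128 px.
Leftover height: 2778 − 1970.2128 = 807.7872 px.
That's 807.7872 × 4630 ≈ 3740055 black pixels.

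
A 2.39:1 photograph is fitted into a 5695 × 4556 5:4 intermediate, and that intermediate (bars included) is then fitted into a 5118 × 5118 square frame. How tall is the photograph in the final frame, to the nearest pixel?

First fit — 2.39:1 into 5695×4556 spans the width: 5695.00 × 2382.85.
5:4 in 5118×5118: fills the width, so the intermediate becomes 5118.00 × 4094.40 — a scale of ×0.8987.
The photograph scales with it: height 2382.85 × 0.8987 ≈ 2141.42.

2141 px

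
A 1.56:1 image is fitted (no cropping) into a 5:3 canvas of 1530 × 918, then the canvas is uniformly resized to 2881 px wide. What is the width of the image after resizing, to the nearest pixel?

In the 1530×918 frame the image fills the height: width = 918 × 1.560 ≈ 1432.08 px.
Resizing to 2881 px wide multiplies everything by 1.8830: 1432.08 → 2696.62 px.

2697 px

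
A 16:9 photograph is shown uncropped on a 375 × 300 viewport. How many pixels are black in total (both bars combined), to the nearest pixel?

33398 pixels

Since 1.778 > 1.250, the photograph is width-limited.
The photograph is 375 × 9/16 ≈ 210.9375 px tall.
300 − 210.9375 = 89.0625 px of bars.
Across the 375-px span: 89.0625 × 375 ≈ 33398 px.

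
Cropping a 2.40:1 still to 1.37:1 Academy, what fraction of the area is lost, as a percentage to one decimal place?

42.9%

The height stays; only width is cut (since 1.37:1 Academy is narrower than 2.40:1).
Area ratio = (1.370)/(2.400) = 57.08%; the remaining 42.92% is cropped out.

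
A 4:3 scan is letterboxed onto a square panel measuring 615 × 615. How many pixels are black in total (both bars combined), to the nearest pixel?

4:3 is wider than square, so it spans the full width.
That makes the image 461.2500 px tall (615 × 3/4).
615 − 461.2500 = 153.7500 px of bars.
Across the 615-px span: 153.7500 × 615 ≈ 94556 px.

94556 pixels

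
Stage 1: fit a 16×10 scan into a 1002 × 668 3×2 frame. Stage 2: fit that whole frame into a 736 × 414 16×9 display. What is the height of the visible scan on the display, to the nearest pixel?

Inside the 1002×668 canvas the scan is width-limited at 1002.00 × 626.25.
3×2 in 736×414: fills the height, so the intermediate becomes 621.00 × 414.00 — a scale of ×0.6198.
Applying the same ×0.6198: 626.25 → 388.12.

388 px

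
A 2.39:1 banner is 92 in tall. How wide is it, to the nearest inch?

At 2.39:1, 92 × 2.390 ≈ 219.88.

220 in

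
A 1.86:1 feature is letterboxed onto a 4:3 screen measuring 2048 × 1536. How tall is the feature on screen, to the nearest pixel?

1101 px

1.86:1 (1.860) > 4:3 (1.333), so the feature fills the width.
That makes the image 1101.08 px tall (2048 / 1.860).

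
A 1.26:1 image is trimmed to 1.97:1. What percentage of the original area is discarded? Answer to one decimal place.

Going from 1.26:1 to 1.97:1 means cutting height while keeping width.
Area ratio = (1.260)/(1.970) = 63.96%; the remaining 36.04% is cropped out.

36.0%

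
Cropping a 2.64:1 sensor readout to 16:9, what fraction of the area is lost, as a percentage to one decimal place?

32.7%

Going from 2.64:1 to 16:9 means cutting width while keeping height.
Fraction kept = (1.778)/(2.640) ≈ 67.34%, so 32.66% is lost.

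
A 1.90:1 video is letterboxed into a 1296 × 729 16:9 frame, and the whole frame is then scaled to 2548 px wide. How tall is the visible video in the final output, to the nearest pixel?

1341 px

At 1296×729 the video is width-limited, so height = 1296 / 1.900 ≈ 682.11 px.
Scaling 1296 → 2548 is ×1.9660, so the height becomes 682.11 × 1.9660 ≈ 1341.05 px.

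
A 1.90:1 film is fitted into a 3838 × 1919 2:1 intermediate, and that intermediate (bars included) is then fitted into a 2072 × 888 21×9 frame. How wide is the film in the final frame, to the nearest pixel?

1.90:1 in 3838×1919: fills the height, so the film is 3646.10 × 1919.00.
Second fit — the 2:1 canvas into 2072×888 spans the height: 1776.00 × 888.00 (×0.4627 from 3838×1919).
The film scales with it: width 3646.10 × 0.4627 ≈ 1687.20.

1687 px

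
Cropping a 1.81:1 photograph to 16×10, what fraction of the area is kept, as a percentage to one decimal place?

Going from 1.81:1 to 16×10 means cutting width while keeping height.
Area ratio = (1.600)/(1.810) = 88.40% retained.

88.4%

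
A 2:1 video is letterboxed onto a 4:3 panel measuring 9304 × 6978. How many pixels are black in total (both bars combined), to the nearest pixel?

2:1 is wider than 4:3, so it spans the full width.
The video is 9304 × 1/2 ≈ 4652.0000 px tall.
6978 − 4652.0000 = 2326.0000 px of bars.
Across the 9304-px span: 2326.0000 × 9304 ≈ 21641104 px.

21641104 pixels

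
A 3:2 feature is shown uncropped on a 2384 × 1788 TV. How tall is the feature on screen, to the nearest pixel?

3:2 (1.500) > 4×3 (1.333), so the feature fills the width.
The feature is 2384 × 2/3 ≈ 1589.33 px tall.

1589 px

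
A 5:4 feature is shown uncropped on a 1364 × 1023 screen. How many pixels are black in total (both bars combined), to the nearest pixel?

87211 pixels

Since 1.250 < 1.333, the feature is height-limited.
Content width = 1023 × 5/4 ≈ 1278.7500 px.
1364 − 1278.7500 = 85.2500 px of bars.
That's 85.2500 × 1023 ≈ 87211 black pixels.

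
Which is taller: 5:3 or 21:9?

5:3 = 1.667 and 21:9 = 2.333; 2.333 > 1.667. The smaller width-to-height ratio is the taller frame.

5:3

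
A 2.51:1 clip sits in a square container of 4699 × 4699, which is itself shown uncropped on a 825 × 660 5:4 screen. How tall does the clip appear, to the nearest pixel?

2.51:1 in 4699×4699: fills the width, so the clip is 4699.00 × 1872.11.
square in 825×660: fills the height, so the intermediate becomes 660.00 × 660.00 — a scale of ×0.1405.
So the clip's height is 1872.11 × 0.1405 ≈ 262.95.

263 px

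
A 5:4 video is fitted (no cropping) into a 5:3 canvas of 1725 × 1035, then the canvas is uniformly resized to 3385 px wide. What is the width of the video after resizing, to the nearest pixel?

2539 px

In the 1725×1035 frame the video fills the height: width = 1035 × 5/4 ≈ 1293.75 px.
Resizing to 3385 px wide multiplies everything by 1.9623: 1293.75 → 2538.75 px.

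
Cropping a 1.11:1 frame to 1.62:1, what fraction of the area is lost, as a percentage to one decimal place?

Going from 1.11:1 to 1.62:1 means cutting height while keeping width.
Area ratio = (1.110)/(1.620) = 68.52%; the remaining 31.48% is cropped out.

31.5%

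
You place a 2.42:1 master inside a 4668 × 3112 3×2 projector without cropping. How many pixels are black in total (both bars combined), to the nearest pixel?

2.42:1 (2.420) > 3×2 (1.500), so the master fills the width.
The master is 4668 / 2.420 ≈ 1928.9256 px tall.
Leftover height: 3112 − 1928.9256 = 1183.0744 px.
Bar area = 1183.0744 × 4668 ≈ 5522591 px.

5522591 pixels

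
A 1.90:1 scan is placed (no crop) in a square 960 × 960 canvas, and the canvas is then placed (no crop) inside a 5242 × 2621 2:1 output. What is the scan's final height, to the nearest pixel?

1379 px

First fit — 1.90:1 into 960×960 spans the width: 960.00 × 505.26.
The square canvas is height-limited in 5242×2621, giving 2621.00 × 2621.00; scale factor 2.7302.
So the scan's height is 505.26 × 2.7302 ≈ 1379.47.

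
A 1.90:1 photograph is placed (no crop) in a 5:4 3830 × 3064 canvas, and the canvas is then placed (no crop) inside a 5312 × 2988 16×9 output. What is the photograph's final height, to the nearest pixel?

1966 px

First fit — 1.90:1 into 3830×3064 spans the width: 3830.00 × 2015.79.
The 5:4 canvas is height-limited in 5312×2988, giving 3735.00 × 2988.00; scale factor 0.9752.
So the photograph's height is 2015.79 × 0.9752 ≈ 1965.79.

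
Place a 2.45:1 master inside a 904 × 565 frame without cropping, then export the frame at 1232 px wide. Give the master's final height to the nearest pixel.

In the 904×565 frame the master fills the width: height = 904 / 2.450 ≈ 368.98 px.
Scaling 904 → 1232 is ×1.3628, so the height becomes 368.98 × 1.3628 ≈ 502.86 px.

503 px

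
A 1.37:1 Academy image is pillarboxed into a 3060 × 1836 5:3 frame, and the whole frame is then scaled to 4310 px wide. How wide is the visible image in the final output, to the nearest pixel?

3543 px

At 3060×1836 the image is height-limited, so width = 1836 × 1.370 ≈ 2515.32 px.
Resizing to 4310 px wide multiplies everything by 1.4085: 2515.32 → 3542.82 px.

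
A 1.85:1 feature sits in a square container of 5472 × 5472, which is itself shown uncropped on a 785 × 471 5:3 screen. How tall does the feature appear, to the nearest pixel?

1.85:1 in 5472×5472: fills the width, so the feature is 5472.00 × 2957.84.
square in 785×471: fills the height, so the intermediate becomes 471.00 × 471.00 — a scale of ×0.0861.
The feature scales with it: height 2957.84 × 0.0861 ≈ 254.59.

255 px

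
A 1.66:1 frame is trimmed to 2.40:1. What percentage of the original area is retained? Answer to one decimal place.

Going from 1.66:1 to 2.40:1 means cutting height while keeping width.
Fraction kept = (1.660)/(2.400) ≈ 69.17%.

69.2%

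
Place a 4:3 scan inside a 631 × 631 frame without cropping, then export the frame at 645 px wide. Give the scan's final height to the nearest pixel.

484 px

In the 631×631 frame the scan fills the width: height = 631 × 3/4 ≈ 473.25 px.
The frame scales by 645/631 = 1.0222; 473.25 × 1.0222 ≈ 483.75 px.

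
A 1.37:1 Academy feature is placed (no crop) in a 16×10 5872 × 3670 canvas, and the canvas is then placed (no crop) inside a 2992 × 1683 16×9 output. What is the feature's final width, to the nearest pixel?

2306 px

Inside the 5872×3670 canvas the feature is height-limited at 5027.90 × 3670.00.
Second fit — the 16×10 canvas into 2992×1683 spans the height: 2692.80 × 1683.00 (×0.4586 from 5872×3670).
So the feature's width is 5027.90 × 0.4586 ≈ 2305.71.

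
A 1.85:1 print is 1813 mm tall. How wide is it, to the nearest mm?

3354 mm

1813 × 1.850 = 3354.05.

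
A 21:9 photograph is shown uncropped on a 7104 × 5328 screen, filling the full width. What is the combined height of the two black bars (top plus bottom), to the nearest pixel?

2283 px

The photograph is 7104 × 9/21 ≈ 3044.57 px tall.
Leftover height: 5328 − 3044.57 = 2283.43 px.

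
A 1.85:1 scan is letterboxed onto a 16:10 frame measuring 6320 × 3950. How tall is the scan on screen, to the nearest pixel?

3416 px

1.85:1 (1.850) > 16:10 (1.600), so the scan fills the width.
Content height = 6320 / 1.850 ≈ 3416.22 px.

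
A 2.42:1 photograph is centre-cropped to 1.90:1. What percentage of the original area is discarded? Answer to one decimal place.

21.5%

The height stays; only width is cut (since 1.90:1 is narrower than 2.42:1).
(1.900)/(2.420) ≈ 0.785 of the area survives, leaving 21.49% discarded.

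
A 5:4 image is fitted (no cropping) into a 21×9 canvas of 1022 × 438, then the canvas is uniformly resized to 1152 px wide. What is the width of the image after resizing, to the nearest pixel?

617 px

Fitted into 1022×438, the image spans the height; its width is 438 × 5/4 ≈ 547.50 px.
Scaling 1022 → 1152 is ×1.1272, so the width becomes 547.50 × 1.1272 ≈ 617.14 px.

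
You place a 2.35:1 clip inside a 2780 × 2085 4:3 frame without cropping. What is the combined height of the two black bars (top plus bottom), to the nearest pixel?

902 px

2.35:1 (2.350) > 4:3 (1.333), so the clip fills the width.
The clip is 2780 / 2.350 ≈ 1182.98 px tall.
Leftover height: 2085 − 1182.98 = 902.02 px.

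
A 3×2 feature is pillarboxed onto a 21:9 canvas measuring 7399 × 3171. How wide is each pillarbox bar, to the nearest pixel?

3×2 (1.500) < 21:9 (2.333), so the feature fills the height.
The feature is 3171 × 3/2 ≈ 4756.50 px wide.
Leftover width: 7399 − 4756.50 = 2642.50 px → 1321.25 each side.

1321 px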